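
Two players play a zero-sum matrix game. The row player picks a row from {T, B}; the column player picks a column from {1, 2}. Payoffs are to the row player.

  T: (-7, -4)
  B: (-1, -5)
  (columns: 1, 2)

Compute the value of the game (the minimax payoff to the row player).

Row minima: T → -7, B → -5; maximin = -5.
Column maxima: 1 → -1, 2 → -4; minimax = -4.
-5 ≠ -4, so there is no saddle point; optimal play is mixed.
Let the row player play T with probability p. Expected payoff against 1: (-7)p + (-1)(1−p) = −6p − 1; against 2: (-4)p + (-5)(1−p) = p − 5.
Setting these equal: −6p − 1 = p − 5 ⇒ −7p = -4 ⇒ p = 4/7, and the value is (-6)·(4/7) − 1 = -31/7.
For the column player: with q = P(1), equating T's and B's payoffs gives −3q − 4 = 4q − 5 ⇒ q = 1/7.

-31/7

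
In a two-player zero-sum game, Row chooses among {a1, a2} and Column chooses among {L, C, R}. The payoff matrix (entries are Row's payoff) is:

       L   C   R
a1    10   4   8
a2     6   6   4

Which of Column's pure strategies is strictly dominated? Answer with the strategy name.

L

R holds Row's payoff strictly below L in every row: 8 < 10, 4 < 6.
So L is strictly dominated for Column.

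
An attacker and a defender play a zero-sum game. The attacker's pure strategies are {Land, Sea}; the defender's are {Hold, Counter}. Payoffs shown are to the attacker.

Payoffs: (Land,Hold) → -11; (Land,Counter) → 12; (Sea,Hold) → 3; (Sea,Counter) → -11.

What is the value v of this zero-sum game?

Row minima: Land → -11, Sea → -11; maximin = -11.
Column maxima: Hold → 3, Counter → 12; minimax = 3.
-11 ≠ 3, so there is no saddle point; optimal play is mixed.
Let the attacker play Land with probability p. Expected payoff against Hold: (-11)p + 3(1−p) = −14p + 3; against Counter: 12p + (-11)(1−p) = 23p − 11.
Setting these equal: −14p + 3 = 23p − 11 ⇒ −37p = -14 ⇒ p = 14/37, and the value is (-14)·(14/37) + 3 = -85/37.
For the defender: with q = P(Hold), equating Land's and Sea's payoffs gives −23q + 12 = 14q − 11 ⇒ q = 23/37.

-85/37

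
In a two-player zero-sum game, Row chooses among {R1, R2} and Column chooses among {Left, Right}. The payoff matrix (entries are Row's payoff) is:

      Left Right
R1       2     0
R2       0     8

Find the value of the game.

Row minima: R1 → 0, R2 → 0; maximin = 0.
Column maxima: Left → 2, Right → 8; minimax = 2.
0 ≠ 2, so there is no saddle point; optimal play is mixed.
Let Row play R1 with probability p. Expected payoff against Left: 2p + 0(1−p) = 2p; against Right: 0p + 8(1−p) = −8p + 8.
Setting these equal: 2p = −8p + 8 ⇒ 10p = 8 ⇒ p = 4/5, and the value is (2)·(4/5) = 8/5.
For Column: with q = P(Left), equating R1's and R2's payoffs gives 2q = −8q + 8 ⇒ q = 4/5.

8/5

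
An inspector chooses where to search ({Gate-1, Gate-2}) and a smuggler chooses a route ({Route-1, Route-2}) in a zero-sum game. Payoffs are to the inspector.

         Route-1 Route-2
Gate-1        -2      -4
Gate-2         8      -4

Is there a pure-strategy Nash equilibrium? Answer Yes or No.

Row minima: Gate-1 → -4, Gate-2 → -4; maximin = -4.
Column maxima: Route-1 → 8, Route-2 → -4; minimax = -4.
maximin = minimax = -4, so a saddle point exists.

Yes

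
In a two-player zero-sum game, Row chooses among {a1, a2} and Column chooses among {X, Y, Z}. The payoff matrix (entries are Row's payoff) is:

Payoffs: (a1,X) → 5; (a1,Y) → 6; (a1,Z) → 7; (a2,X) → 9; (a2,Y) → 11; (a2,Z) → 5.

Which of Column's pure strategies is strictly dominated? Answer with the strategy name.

Y

X holds Row's payoff strictly below Y in every row: 5 < 6, 9 < 11.
So Y is strictly dominated for Column.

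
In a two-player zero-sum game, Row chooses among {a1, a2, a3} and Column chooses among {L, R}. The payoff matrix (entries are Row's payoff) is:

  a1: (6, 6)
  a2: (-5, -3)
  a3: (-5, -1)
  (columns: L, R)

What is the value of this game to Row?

Row minima: a1 → 6, a2 → -5, a3 → -5; maximin = 6.
Column maxima: L → 6, R → 6; minimax = 6.
Since maximin = minimax = 6, there is a saddle point and the value is 6.

6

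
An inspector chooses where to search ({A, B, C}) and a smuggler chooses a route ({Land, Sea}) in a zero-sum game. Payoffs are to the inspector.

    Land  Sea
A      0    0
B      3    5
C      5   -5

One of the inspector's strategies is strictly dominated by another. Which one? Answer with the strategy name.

A

B gives a strictly higher payoff than A against every column: 3 > 0, 5 > 0.
So A is strictly dominated and the inspector never plays it.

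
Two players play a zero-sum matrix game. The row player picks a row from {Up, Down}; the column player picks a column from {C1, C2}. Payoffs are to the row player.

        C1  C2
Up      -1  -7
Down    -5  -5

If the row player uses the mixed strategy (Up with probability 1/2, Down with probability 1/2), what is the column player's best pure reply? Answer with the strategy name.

If the column player plays C1, the row player's expected payoff is (1/2)·(-1) + (1/2)·(-5) = -3.
If the column player plays C2, the row player's expected payoff is (1/2)·(-7) + (1/2)·(-5) = -6.
The column player minimizes the row player's payoff; the smallest is -6, so the best response is C2.

C2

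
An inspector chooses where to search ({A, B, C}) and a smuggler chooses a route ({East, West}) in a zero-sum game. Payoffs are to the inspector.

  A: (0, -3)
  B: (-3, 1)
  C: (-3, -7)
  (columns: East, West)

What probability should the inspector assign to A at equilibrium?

Row minima: A → -3, B → -3, C → -7; maximin = -3.
Column maxima: East → 0, West → 1; minimax = 0.
-3 ≠ 0, so there is no saddle point; optimal play is mixed.
C is strictly dominated by A, so the inspector never plays it.
On the remaining 2×2 (A, B vs East, West):
Let the inspector play A with probability p. Expected payoff against East: 0p + (-3)(1−p) = 3p − 3; against West: (-3)p + 1(1−p) = −4p + 1.
Setting these equal: 3p − 3 = −4p + 1 ⇒ 7p = 4 ⇒ p = 4/7, and the value is (3)·(4/7) − 3 = -9/7.
For the smuggler: with q = P(East), equating A's and B's payoffs gives 3q − 3 = −4q + 1 ⇒ q = 4/7.

4/7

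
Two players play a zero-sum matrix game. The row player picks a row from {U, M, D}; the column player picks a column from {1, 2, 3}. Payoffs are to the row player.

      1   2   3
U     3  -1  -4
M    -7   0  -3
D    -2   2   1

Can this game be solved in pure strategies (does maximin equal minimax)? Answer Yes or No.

Row minima: U → -4, M → -7, D → -2; maximin = -2.
Column maxima: 1 → 3, 2 → 2, 3 → 1; minimax = 1.
-2 ≠ 1, so no pure-strategy equilibrium exists.

No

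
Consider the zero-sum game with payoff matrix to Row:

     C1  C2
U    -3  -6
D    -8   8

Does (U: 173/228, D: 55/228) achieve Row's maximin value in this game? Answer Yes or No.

No

Against C1 this mix gives (173/228)·(-3) + (55/228)·(-8) = -959/228.
Against C2 this mix gives (173/228)·(-6) + (55/228)·8 = -299/114.
Column will play C1, holding Row to -959/228. Shifting weight toward the row that does better against C1 would raise this floor (the equalizing mix achieves -72/19 against both C1 and C2), so the proposed strategy is not optimal.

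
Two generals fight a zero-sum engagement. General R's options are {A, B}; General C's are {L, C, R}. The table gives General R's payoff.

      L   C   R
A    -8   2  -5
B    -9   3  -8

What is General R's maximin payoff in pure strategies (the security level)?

Row minima: A → -8, B → -9.
The best of these is -8.

-8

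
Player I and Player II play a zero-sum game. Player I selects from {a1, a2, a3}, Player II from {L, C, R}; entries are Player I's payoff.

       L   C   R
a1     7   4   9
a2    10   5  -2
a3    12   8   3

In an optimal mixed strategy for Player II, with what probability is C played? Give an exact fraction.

Row minima: a1 → 4, a2 → -2, a3 → 3; maximin = 4.
Column maxima: L → 12, C → 8, R → 9; minimax = 8.
4 ≠ 8, so there is no saddle point; optimal play is mixed.
a2 is strictly dominated by a3, so Player I never plays it.
L is strictly dominated by C (it gives Player I strictly more in every row), so Player II never plays it.
On the remaining 2×2 (a1, a3 vs C, R):
Let Player I play a1 with probability p. Expected payoff against C: 4p + 8(1−p) = −4p + 8; against R: 9p + 3(1−p) = 6p + 3.
Setting these equal: −4p + 8 = 6p + 3 ⇒ −10p = -5 ⇒ p = 1/2, and the value is (-4)·(1/2) + 8 = 6.
For Player II: with q = P(C), equating a1's and a3's payoffs gives −5q + 9 = 5q + 3 ⇒ q = 3/5.

3/5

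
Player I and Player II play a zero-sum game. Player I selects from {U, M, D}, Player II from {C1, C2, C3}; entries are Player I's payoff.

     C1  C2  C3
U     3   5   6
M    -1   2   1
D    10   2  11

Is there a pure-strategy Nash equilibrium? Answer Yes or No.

No

Row minima: U → 3, M → -1, D → 2; maximin = 3.
Column maxima: C1 → 10, C2 → 5, C3 → 11; minimax = 5.
3 ≠ 5, so no pure-strategy equilibrium exists.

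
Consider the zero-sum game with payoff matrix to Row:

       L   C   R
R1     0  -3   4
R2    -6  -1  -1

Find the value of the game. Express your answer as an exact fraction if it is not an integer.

-9/4

Row minima: R1 → -3, R2 → -6; maximin = -3.
Column maxima: L → 0, C → -1, R → 4; minimax = -1.
-3 ≠ -1, so there is no saddle point; optimal play is mixed.
R is strictly dominated by L (it gives Row strictly more in every row), so Column never plays it.
On the remaining 2×2 (R1, R2 vs L, C):
Let Row play R1 with probability p. Expected payoff against L: 0p + (-6)(1−p) = 6p − 6; against C: (-3)p + (-1)(1−p) = −2p − 1.
Setting these equal: 6p − 6 = −2p − 1 ⇒ 8p = 5 ⇒ p = 5/8, and the value is (6)·(5/8) − 6 = -9/4.
For Column: with q = P(L), equating R1's and R2's payoffs gives 3q − 3 = −5q − 1 ⇒ q = 1/4.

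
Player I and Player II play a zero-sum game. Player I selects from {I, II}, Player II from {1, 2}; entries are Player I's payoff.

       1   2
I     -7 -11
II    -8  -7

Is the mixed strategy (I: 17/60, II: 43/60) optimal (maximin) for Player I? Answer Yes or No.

No

Against 1 this mix gives (17/60)·(-7) + (43/60)·(-8) = -463/60.
Against 2 this mix gives (17/60)·(-11) + (43/60)·(-7) = -122/15.
Player II will play 2, holding Player I to -122/15. Shifting weight toward the row that does better against 2 would raise this floor (the equalizing mix achieves -39/5 against both 2 and 1), so the proposed strategy is not optimal.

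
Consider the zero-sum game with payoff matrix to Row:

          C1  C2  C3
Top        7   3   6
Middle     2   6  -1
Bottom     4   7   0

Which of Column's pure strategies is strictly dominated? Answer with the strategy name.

C3 holds Row's payoff strictly below C1 in every row: 6 < 7, -1 < 2, 0 < 4.
So C1 is strictly dominated for Column.

C1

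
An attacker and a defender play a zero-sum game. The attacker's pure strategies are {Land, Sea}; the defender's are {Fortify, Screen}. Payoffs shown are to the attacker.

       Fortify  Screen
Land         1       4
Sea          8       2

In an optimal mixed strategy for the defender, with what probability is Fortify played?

2/9

Row minima: Land → 1, Sea → 2; maximin = 2.
Column maxima: Fortify → 8, Screen → 4; minimax = 4.
2 ≠ 4, so there is no saddle point; optimal play is mixed.
Let the attacker play Land with probability p. Expected payoff against Fortify: 1p + 8(1−p) = −7p + 8; against Screen: 4p + 2(1−p) = 2p + 2.
Setting these equal: −7p + 8 = 2p + 2 ⇒ −9p = -6 ⇒ p = 2/3, and the value is (-7)·(2/3) + 8 = 10/3.
For the defender: with q = P(Fortify), equating Land's and Sea's payoffs gives −3q + 4 = 6q + 2 ⇒ q = 2/9.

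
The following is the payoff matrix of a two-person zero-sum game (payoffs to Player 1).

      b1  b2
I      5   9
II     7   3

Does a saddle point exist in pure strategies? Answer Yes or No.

Row minima: I → 5, II → 3; maximin = 5.
Column maxima: b1 → 7, b2 → 9; minimax = 7.
5 ≠ 7, so no pure-strategy equilibrium exists.

No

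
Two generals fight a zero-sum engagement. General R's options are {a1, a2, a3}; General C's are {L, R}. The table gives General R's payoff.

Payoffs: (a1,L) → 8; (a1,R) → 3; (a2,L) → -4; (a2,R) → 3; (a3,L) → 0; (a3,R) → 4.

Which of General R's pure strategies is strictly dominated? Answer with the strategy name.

a3 gives a strictly higher payoff than a2 against every column: 0 > -4, 4 > 3.
So a2 is strictly dominated and General R never plays it.

a2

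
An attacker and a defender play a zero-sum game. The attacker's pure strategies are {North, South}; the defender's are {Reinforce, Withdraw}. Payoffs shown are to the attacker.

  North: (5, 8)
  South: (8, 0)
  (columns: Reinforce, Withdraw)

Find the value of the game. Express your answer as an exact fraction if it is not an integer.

64/11

Row minima: North → 5, South → 0; maximin = 5.
Column maxima: Reinforce → 8, Withdraw → 8; minimax = 8.
5 ≠ 8, so there is no saddle point; optimal play is mixed.
Let the attacker play North with probability p. Expected payoff against Reinforce: 5p + 8(1−p) = −3p + 8; against Withdraw: 8p + 0(1−p) = 8p.
Setting these equal: −3p + 8 = 8p ⇒ −11p = -8 ⇒ p = 8/11, and the value is (-3)·(8/11) + 8 = 64/11.
For the defender: with q = P(Reinforce), equating North's and South's payoffs gives −3q + 8 = 8q ⇒ q = 8/11.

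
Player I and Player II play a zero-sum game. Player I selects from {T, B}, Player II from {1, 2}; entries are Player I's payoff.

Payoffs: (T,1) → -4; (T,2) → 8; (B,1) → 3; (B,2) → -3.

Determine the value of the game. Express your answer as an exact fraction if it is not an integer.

Row minima: T → -4, B → -3; maximin = -3.
Column maxima: 1 → 3, 2 → 8; minimax = 3.
-3 ≠ 3, so there is no saddle point; optimal play is mixed.
Let Player I play T with probability p. Expected payoff against 1: (-4)p + 3(1−p) = −7p + 3; against 2: 8p + (-3)(1−p) = 11p − 3.
Setting these equal: −7p + 3 = 11p − 3 ⇒ −18p = -6 ⇒ p = 1/3, and the value is (-7)·(1/3) + 3 = 2/3.
For Player II: with q = P(1), equating T's and B's payoffs gives −12q + 8 = 6q − 3 ⇒ q = 11/18.

2/3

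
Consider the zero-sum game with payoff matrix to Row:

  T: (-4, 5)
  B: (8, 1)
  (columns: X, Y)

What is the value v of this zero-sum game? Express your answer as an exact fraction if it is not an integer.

11/4

Row minima: T → -4, B → 1; maximin = 1.
Column maxima: X → 8, Y → 5; minimax = 5.
1 ≠ 5, so there is no saddle point; optimal play is mixed.
Let Row play T with probability p. Expected payoff against X: (-4)p + 8(1−p) = −12p + 8; against Y: 5p + 1(1−p) = 4p + 1.
Setting these equal: −12p + 8 = 4p + 1 ⇒ −16p = -7 ⇒ p = 7/16, and the value is (-12)·(7/16) + 8 = 11/4.
For Column: with q = P(X), equating T's and B's payoffs gives −9q + 5 = 7q + 1 ⇒ q = 1/4.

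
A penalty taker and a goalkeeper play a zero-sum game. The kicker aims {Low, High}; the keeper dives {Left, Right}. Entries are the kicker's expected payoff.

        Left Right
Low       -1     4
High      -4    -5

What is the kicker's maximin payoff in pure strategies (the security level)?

Row minima: Low → -1, High → -5.
The best of these is -1.

-1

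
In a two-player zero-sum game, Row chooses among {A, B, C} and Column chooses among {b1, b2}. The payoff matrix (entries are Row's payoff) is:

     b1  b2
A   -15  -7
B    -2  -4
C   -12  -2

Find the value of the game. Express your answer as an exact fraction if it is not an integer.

-11/3

Row minima: A → -15, B → -4, C → -12; maximin = -4.
Column maxima: b1 → -2, b2 → -2; minimax = -2.
-4 ≠ -2, so there is no saddle point; optimal play is mixed.
A is strictly dominated by B, so Row never plays it.
On the remaining 2×2 (B, C vs b1, b2):
Let Row play B with probability p. Expected payoff against b1: (-2)p + (-12)(1−p) = 10p − 12; against b2: (-4)p + (-2)(1−p) = −2p − 2.
Setting these equal: 10p − 12 = −2p − 2 ⇒ 12p = 10 ⇒ p = 5/6, and the value is (10)·(5/6) − 12 = -11/3.
For Column: with q = P(b1), equating B's and C's payoffs gives 2q − 4 = −10q − 2 ⇒ q = 1/6.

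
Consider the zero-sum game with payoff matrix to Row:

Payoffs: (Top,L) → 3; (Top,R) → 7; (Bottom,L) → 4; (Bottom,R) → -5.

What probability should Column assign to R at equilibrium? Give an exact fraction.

Row minima: Top → 3, Bottom → -5; maximin = 3.
Column maxima: L → 4, R → 7; minimax = 4.
3 ≠ 4, so there is no saddle point; optimal play is mixed.
Let Row play Top with probability p. Expected payoff against L: 3p + 4(1−p) = −p + 4; against R: 7p + (-5)(1−p) = 12p − 5.
Setting these equal: −p + 4 = 12p − 5 ⇒ −13p = -9 ⇒ p = 9/13, and the value is (-1)·(9/13) + 4 = 43/13.
For Column: with q = P(L), equating Top's and Bottom's payoffs gives −4q + 7 = 9q − 5 ⇒ q = 12/13.

1/13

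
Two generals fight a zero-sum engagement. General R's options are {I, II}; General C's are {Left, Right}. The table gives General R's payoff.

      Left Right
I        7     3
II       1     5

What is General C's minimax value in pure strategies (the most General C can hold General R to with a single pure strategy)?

5

Column maxima: Left → 7, Right → 5.
The smallest of these is 5.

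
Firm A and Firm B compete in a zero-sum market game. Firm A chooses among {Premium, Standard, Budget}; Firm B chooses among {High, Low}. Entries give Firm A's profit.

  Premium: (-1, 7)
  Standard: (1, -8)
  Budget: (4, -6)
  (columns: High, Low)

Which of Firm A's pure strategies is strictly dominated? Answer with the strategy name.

Budget gives a strictly higher payoff than Standard against every column: 4 > 1, -6 > -8.
So Standard is strictly dominated and Firm A never plays it.

Standard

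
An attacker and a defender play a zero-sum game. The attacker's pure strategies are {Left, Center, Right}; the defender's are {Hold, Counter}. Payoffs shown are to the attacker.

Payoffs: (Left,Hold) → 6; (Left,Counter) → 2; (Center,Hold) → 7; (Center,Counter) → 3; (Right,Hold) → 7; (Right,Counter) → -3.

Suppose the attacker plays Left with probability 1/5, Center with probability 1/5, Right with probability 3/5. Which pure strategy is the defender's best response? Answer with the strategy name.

If the defender plays Hold, the attacker's expected payoff is (1/5)·6 + (1/5)·7 + (3/5)·7 = 34/5.
If the defender plays Counter, the attacker's expected payoff is (1/5)·2 + (1/5)·3 + (3/5)·(-3) = -4/5.
The defender minimizes the attacker's payoff; the smallest is -4/5, so the best response is Counter.

Counter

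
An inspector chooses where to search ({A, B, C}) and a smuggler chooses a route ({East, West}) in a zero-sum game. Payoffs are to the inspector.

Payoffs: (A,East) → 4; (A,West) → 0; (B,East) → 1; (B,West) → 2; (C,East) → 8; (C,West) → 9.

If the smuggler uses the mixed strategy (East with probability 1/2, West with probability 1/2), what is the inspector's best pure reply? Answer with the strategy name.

Expected payoff of A: (1/2)·4 + (1/2)·0 = 2.
Expected payoff of B: (1/2)·1 + (1/2)·2 = 3/2.
Expected payoff of C: (1/2)·8 + (1/2)·9 = 17/2.
The largest is 17/2, so the inspector's best response is C.

C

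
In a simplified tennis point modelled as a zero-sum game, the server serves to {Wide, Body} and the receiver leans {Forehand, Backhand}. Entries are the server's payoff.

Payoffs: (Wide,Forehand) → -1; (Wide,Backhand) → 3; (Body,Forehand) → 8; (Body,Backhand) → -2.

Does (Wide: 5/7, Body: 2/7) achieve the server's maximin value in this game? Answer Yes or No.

Against Forehand this mix gives (5/7)·(-1) + (2/7)·8 = 11/7.
Against Backhand this mix gives (5/7)·3 + (2/7)·(-2) = 11/7.
All of the receiver's active replies (Forehand, Backhand) yield 11/7, and no column does worse for the server. The mix makes the receiver indifferent and guarantees 11/7, so it is optimal.

Yes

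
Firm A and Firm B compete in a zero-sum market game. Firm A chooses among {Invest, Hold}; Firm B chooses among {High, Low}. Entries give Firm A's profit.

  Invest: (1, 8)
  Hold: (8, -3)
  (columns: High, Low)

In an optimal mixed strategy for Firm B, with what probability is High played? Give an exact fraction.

11/18

Row minima: Invest → 1, Hold → -3; maximin = 1.
Column maxima: High → 8, Low → 8; minimax = 8.
1 ≠ 8, so there is no saddle point; optimal play is mixed.
Let Firm A play Invest with probability p. Expected payoff against High: 1p + 8(1−p) = −7p + 8; against Low: 8p + (-3)(1−p) = 11p − 3.
Setting these equal: −7p + 8 = 11p − 3 ⇒ −18p = -11 ⇒ p = 11/18, and the value is (-7)·(11/18) + 8 = 67/18.
For Firm B: with q = P(High), equating Invest's and Hold's payoffs gives −7q + 8 = 11q − 3 ⇒ q = 11/18.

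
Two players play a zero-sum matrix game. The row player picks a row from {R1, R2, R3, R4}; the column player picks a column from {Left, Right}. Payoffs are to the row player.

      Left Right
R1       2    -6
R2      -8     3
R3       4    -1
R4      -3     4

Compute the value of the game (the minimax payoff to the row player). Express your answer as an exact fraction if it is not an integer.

13/12

Row minima: R1 → -6, R2 → -8, R3 → -1, R4 → -3; maximin = -1.
Column maxima: Left → 4, Right → 4; minimax = 4.
-1 ≠ 4, so there is no saddle point; optimal play is mixed.
R1 is strictly dominated by R3, so the row player never plays it.
R2 is strictly dominated by R4, so the row player never plays it.
On the remaining 2×2 (R3, R4 vs Left, Right):
Let the row player play R3 with probability p. Expected payoff against Left: 4p + (-3)(1−p) = 7p − 3; against Right: (-1)p + 4(1−p) = −5p + 4.
Setting these equal: 7p − 3 = −5p + 4 ⇒ 12p = 7 ⇒ p = 7/12, and the value is (7)·(7/12) − 3 = 13/12.
For the column player: with q = P(Left), equating R3's and R4's payoffs gives 5q − 1 = −7q + 4 ⇒ q = 5/12.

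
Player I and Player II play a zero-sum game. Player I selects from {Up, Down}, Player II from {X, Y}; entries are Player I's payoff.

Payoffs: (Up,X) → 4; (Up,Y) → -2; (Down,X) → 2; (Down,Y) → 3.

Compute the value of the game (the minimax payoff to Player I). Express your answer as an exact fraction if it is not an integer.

16/7

Row minima: Up → -2, Down → 2; maximin = 2.
Column maxima: X → 4, Y → 3; minimax = 3.
2 ≠ 3, so there is no saddle point; optimal play is mixed.
Let Player I play Up with probability p. Expected payoff against X: 4p + 2(1−p) = 2p + 2; against Y: (-2)p + 3(1−p) = −5p + 3.
Setting these equal: 2p + 2 = −5p + 3 ⇒ 7p = 1 ⇒ p = 1/7, and the value is (2)·(1/7) + 2 = 16/7.
For Player II: with q = P(X), equating Up's and Down's payoffs gives 6q − 2 = −q + 3 ⇒ q = 5/7.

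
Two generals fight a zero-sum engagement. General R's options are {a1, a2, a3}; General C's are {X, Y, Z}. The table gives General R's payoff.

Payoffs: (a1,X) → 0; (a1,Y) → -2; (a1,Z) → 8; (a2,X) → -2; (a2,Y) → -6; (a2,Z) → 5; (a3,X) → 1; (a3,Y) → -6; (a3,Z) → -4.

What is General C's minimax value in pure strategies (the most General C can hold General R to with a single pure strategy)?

Column maxima: X → 1, Y → -2, Z → 8.
The smallest of these is -2.

-2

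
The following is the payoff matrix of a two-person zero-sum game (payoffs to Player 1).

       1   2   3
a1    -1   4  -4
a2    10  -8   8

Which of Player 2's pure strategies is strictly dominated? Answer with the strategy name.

1

3 holds Player 1's payoff strictly below 1 in every row: -4 < -1, 8 < 10.
So 1 is strictly dominated for Player 2.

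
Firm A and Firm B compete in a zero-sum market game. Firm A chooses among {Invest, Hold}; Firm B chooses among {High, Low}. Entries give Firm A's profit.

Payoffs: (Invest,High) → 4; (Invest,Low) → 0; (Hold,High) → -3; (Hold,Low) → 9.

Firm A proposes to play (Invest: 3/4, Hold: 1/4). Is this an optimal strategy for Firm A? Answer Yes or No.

Yes

Against High this mix gives (3/4)·4 + (1/4)·(-3) = 9/4.
Against Low this mix gives (3/4)·0 + (1/4)·9 = 9/4.
All of Firm B's active replies (High, Low) yield 9/4, and no column does worse for Firm A. The mix makes Firm B indifferent and guarantees 9/4, so it is optimal.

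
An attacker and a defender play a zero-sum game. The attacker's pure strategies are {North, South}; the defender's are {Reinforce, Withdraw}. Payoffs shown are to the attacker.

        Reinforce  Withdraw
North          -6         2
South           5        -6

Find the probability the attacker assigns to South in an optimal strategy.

8/19

Row minima: North → -6, South → -6; maximin = -6.
Column maxima: Reinforce → 5, Withdraw → 2; minimax = 2.
-6 ≠ 2, so there is no saddle point; optimal play is mixed.
Let the attacker play North with probability p. Expected payoff against Reinforce: (-6)p + 5(1−p) = −11p + 5; against Withdraw: 2p + (-6)(1−p) = 8p − 6.
Setting these equal: −11p + 5 = 8p − 6 ⇒ −19p = -11 ⇒ p = 11/19, and the value is (-11)·(11/19) + 5 = -26/19.
For the defender: with q = P(Reinforce), equating North's and South's payoffs gives −8q + 2 = 11q − 6 ⇒ q = 8/19.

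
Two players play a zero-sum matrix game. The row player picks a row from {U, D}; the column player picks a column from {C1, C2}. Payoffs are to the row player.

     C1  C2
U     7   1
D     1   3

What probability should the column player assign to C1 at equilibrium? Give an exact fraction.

Row minima: U → 1, D → 1; maximin = 1.
Column maxima: C1 → 7, C2 → 3; minimax = 3.
1 ≠ 3, so there is no saddle point; optimal play is mixed.
Let the row player play U with probability p. Expected payoff against C1: 7p + 1(1−p) = 6p + 1; against C2: 1p + 3(1−p) = −2p + 3.
Setting these equal: 6p + 1 = −2p + 3 ⇒ 8p = 2 ⇒ p = 1/4, and the value is (6)·(1/4) + 1 = 5/2.
For the column player: with q = P(C1), equating U's and D's payoffs gives 6q + 1 = −2q + 3 ⇒ q = 1/4.

1/4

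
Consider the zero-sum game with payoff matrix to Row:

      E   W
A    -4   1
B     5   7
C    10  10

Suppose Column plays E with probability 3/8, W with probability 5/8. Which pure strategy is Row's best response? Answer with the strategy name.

C

Expected payoff of A: (3/8)·(-4) + (5/8)·1 = -7/8.
Expected payoff of B: (3/8)·5 + (5/8)·7 = 25/4.
Expected payoff of C: (3/8)·10 + (5/8)·10 = 10.
The largest is 10, so Row's best response is C.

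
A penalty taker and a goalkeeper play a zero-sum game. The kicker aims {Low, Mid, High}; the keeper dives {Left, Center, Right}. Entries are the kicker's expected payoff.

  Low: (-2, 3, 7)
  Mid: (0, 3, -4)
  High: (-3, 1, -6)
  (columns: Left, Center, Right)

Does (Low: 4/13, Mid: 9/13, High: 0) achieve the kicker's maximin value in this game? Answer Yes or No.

Against Left this mix gives (4/13)·(-2) + (9/13)·0 = -8/13.
Against Center this mix gives (4/13)·3 + (9/13)·3 = 3.
Against Right this mix gives (4/13)·7 + (9/13)·(-4) = -8/13.
All of the keeper's active replies (Left, Right) yield -8/13, and no column does worse for the kicker. The mix makes the keeper indifferent and guarantees -8/13, so it is optimal.

Yes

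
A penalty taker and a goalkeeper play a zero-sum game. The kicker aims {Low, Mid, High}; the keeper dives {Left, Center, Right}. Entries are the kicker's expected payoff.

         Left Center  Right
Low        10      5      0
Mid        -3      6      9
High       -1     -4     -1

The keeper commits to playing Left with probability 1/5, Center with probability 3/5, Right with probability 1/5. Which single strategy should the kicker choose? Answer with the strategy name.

Expected payoff of Low: (1/5)·10 + (3/5)·5 + (1/5)·0 = 5.
Expected payoff of Mid: (1/5)·(-3) + (3/5)·6 + (1/5)·9 = 24/5.
Expected payoff of High: (1/5)·(-1) + (3/5)·(-4) + (1/5)·(-1) = -14/5.
The largest is 5, so the kicker's best response is Low.

Low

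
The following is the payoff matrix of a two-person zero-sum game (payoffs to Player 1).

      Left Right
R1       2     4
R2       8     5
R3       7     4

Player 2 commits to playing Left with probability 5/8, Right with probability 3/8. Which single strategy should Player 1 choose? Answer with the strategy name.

Expected payoff of R1: (5/8)·2 + (3/8)·4 = 11/4.
Expected payoff of R2: (5/8)·8 + (3/8)·5 = 55/8.
Expected payoff of R3: (5/8)·7 + (3/8)·4 = 47/8.
The largest is 55/8, so Player 1's best response is R2.

R2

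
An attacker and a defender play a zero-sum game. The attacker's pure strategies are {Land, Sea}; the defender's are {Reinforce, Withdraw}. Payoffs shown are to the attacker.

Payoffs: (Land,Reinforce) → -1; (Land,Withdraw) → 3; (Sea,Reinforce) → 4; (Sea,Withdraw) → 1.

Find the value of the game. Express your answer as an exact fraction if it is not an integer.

13/7

Row minima: Land → -1, Sea → 1; maximin = 1.
Column maxima: Reinforce → 4, Withdraw → 3; minimax = 3.
1 ≠ 3, so there is no saddle point; optimal play is mixed.
Let the attacker play Land with probability p. Expected payoff against Reinforce: (-1)p + 4(1−p) = −5p + 4; against Withdraw: 3p + 1(1−p) = 2p + 1.
Setting these equal: −5p + 4 = 2p + 1 ⇒ −7p = -3 ⇒ p = 3/7, and the value is (-5)·(3/7) + 4 = 13/7.
For the defender: with q = P(Reinforce), equating Land's and Sea's payoffs gives −4q + 3 = 3q + 1 ⇒ q = 2/7.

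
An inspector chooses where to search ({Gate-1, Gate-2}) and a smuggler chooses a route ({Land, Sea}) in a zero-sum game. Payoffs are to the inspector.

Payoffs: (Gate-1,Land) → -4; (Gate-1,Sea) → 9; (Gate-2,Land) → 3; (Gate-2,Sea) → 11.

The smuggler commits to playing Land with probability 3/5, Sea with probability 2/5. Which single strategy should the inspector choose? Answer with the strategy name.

Expected payoff of Gate-1: (3/5)·(-4) + (2/5)·9 = 6/5.
Expected payoff of Gate-2: (3/5)·3 + (2/5)·11 = 31/5.
The largest is 31/5, so the inspector's best response is Gate-2.

Gate-2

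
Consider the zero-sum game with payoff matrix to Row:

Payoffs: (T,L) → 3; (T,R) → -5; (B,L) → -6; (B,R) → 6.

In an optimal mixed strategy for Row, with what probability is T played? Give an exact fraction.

Row minima: T → -5, B → -6; maximin = -5.
Column maxima: L → 3, R → 6; minimax = 3.
-5 ≠ 3, so there is no saddle point; optimal play is mixed.
Let Row play T with probability p. Expected payoff against L: 3p + (-6)(1−p) = 9p − 6; against R: (-5)p + 6(1−p) = −11p + 6.
Setting these equal: 9p − 6 = −11p + 6 ⇒ 20p = 12 ⇒ p = 3/5, and the value is (9)·(3/5) − 6 = -3/5.
For Column: with q = P(L), equating T's and B's payoffs gives 8q − 5 = −12q + 6 ⇒ q = 11/20.

3/5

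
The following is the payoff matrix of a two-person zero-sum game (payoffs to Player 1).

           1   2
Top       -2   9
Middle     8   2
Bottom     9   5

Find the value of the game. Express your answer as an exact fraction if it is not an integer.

91/15

Row minima: Top → -2, Middle → 2, Bottom → 5; maximin = 5.
Column maxima: 1 → 9, 2 → 9; minimax = 9.
5 ≠ 9, so there is no saddle point; optimal play is mixed.
Middle is strictly dominated by Bottom, so Player 1 never plays it.
On the remaining 2×2 (Top, Bottom vs 1, 2):
Let Player 1 play Top with probability p. Expected payoff against 1: (-2)p + 9(1−p) = −11p + 9; against 2: 9p + 5(1−p) = 4p + 5.
Setting these equal: −11p + 9 = 4p + 5 ⇒ −15p = -4 ⇒ p = 4/15, and the value is (-11)·(4/15) + 9 = 91/15.
For Player 2: with q = P(1), equating Top's and Bottom's payoffs gives −11q + 9 = 4q + 5 ⇒ q = 4/15.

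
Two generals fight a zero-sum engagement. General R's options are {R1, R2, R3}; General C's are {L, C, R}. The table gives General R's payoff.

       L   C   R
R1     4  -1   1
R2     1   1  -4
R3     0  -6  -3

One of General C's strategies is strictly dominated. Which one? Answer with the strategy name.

L

R holds General R's payoff strictly below L in every row: 1 < 4, -4 < 1, -3 < 0.
So L is strictly dominated for General C.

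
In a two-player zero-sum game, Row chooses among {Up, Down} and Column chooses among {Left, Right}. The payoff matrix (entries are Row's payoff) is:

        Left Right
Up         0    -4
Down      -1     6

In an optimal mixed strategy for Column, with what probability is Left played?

Row minima: Up → -4, Down → -1; maximin = -1.
Column maxima: Left → 0, Right → 6; minimax = 0.
-1 ≠ 0, so there is no saddle point; optimal play is mixed.
Let Row play Up with probability p. Expected payoff against Left: 0p + (-1)(1−p) = p − 1; against Right: (-4)p + 6(1−p) = −10p + 6.
Setting these equal: p − 1 = −10p + 6 ⇒ 11p = 7 ⇒ p = 7/11, and the value is (1)·(7/11) − 1 = -4/11.
For Column: with q = P(Left), equating Up's and Down's payoffs gives 4q − 4 = −7q + 6 ⇒ q = 10/11.

10/11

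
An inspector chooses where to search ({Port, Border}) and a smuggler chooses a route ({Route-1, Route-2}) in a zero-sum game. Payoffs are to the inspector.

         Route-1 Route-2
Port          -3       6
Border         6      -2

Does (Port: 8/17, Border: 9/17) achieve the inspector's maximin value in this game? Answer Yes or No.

Yes

Against Route-1 this mix gives (8/17)·(-3) + (9/17)·6 = 30/17.
Against Route-2 this mix gives (8/17)·6 + (9/17)·(-2) = 30/17.
All of the smuggler's active replies (Route-1, Route-2) yield 30/17, and no column does worse for the inspector. The mix makes the smuggler indifferent and guarantees 30/17, so it is optimal.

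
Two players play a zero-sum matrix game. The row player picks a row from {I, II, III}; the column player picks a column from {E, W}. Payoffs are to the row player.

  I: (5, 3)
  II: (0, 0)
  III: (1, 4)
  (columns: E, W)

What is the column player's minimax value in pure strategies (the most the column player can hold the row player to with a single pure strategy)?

4

Column maxima: E → 5, W → 4.
The smallest of these is 4.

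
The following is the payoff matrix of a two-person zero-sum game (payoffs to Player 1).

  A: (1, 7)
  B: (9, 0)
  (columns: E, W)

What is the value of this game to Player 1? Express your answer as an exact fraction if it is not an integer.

Row minima: A → 1, B → 0; maximin = 1.
Column maxima: E → 9, W → 7; minimax = 7.
1 ≠ 7, so there is no saddle point; optimal play is mixed.
Let Player 1 play A with probability p. Expected payoff against E: 1p + 9(1−p) = −8p + 9; against W: 7p + 0(1−p) = 7p.
Setting these equal: −8p + 9 = 7p ⇒ −15p = -9 ⇒ p = 3/5, and the value is (-8)·(3/5) + 9 = 21/5.
For Player 2: with q = P(E), equating A's and B's payoffs gives −6q + 7 = 9q ⇒ q = 7/15.

21/5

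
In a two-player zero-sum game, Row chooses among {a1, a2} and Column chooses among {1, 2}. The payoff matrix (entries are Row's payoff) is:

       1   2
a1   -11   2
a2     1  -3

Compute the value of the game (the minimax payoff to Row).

-31/17

Row minima: a1 → -11, a2 → -3; maximin = -3.
Column maxima: 1 → 1, 2 → 2; minimax = 1.
-3 ≠ 1, so there is no saddle point; optimal play is mixed.
Let Row play a1 with probability p. Expected payoff against 1: (-11)p + 1(1−p) = −12p + 1; against 2: 2p + (-3)(1−p) = 5p − 3.
Setting these equal: −12p + 1 = 5p − 3 ⇒ −17p = -4 ⇒ p = 4/17, and the value is (-12)·(4/17) + 1 = -31/17.
For Column: with q = P(1), equating a1's and a2's payoffs gives −13q + 2 = 4q − 3 ⇒ q = 5/17.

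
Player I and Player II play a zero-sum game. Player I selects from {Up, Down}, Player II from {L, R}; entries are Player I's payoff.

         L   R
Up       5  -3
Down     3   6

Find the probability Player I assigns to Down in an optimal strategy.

Row minima: Up → -3, Down → 3; maximin = 3.
Column maxima: L → 5, R → 6; minimax = 5.
3 ≠ 5, so there is no saddle point; optimal play is mixed.
Let Player I play Up with probability p. Expected payoff against L: 5p + 3(1−p) = 2p + 3; against R: (-3)p + 6(1−p) = −9p + 6.
Setting these equal: 2p + 3 = −9p + 6 ⇒ 11p = 3 ⇒ p = 3/11, and the value is (2)·(3/11) + 3 = 39/11.
For Player II: with q = P(L), equating Up's and Down's payoffs gives 8q − 3 = −3q + 6 ⇒ q = 9/11.

8/11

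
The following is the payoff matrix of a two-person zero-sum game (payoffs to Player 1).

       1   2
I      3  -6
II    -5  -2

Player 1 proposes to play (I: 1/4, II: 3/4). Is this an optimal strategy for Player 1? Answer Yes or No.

Yes

Against 1 this mix gives (1/4)·3 + (3/4)·(-5) = -3.
Against 2 this mix gives (1/4)·(-6) + (3/4)·(-2) = -3.
All of Player 2's active replies (1, 2) yield -3, and no column does worse for Player 1. The mix makes Player 2 indifferent and guarantees -3, so it is optimal.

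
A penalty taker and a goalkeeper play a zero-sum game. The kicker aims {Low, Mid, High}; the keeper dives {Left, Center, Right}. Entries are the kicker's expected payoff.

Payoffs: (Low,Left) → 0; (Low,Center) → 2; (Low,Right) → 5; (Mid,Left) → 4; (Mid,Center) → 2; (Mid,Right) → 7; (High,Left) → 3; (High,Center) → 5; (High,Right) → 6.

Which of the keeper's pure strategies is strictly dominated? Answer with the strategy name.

Left holds the kicker's payoff strictly below Right in every row: 0 < 5, 4 < 7, 3 < 6.
So Right is strictly dominated for the keeper.

Right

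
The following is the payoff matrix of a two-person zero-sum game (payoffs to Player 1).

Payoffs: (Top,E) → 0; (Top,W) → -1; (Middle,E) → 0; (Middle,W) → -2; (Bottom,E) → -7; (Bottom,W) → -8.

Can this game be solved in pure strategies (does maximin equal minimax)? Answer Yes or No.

Row minima: Top → -1, Middle → -2, Bottom → -8; maximin = -1.
Column maxima: E → 0, W → -1; minimax = -1.
maximin = minimax = -1, so a saddle point exists.

Yes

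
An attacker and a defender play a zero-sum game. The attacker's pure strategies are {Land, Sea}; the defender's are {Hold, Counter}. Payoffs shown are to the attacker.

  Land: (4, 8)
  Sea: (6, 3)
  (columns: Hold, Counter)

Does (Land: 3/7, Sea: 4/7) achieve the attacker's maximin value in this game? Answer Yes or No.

Yes

Against Hold this mix gives (3/7)·4 + (4/7)·6 = 36/7.
Against Counter this mix gives (3/7)·8 + (4/7)·3 = 36/7.
All of the defender's active replies (Hold, Counter) yield 36/7, and no column does worse for the attacker. The mix makes the defender indifferent and guarantees 36/7, so it is optimal.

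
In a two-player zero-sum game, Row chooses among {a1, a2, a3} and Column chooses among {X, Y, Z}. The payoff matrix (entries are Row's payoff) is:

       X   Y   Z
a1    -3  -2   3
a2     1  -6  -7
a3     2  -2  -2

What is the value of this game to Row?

-2

Row minima: a1 → -3, a2 → -7, a3 → -2; maximin = -2.
Column maxima: X → 2, Y → -2, Z → 3; minimax = -2.
Since maximin = minimax = -2, there is a saddle point and the value is -2.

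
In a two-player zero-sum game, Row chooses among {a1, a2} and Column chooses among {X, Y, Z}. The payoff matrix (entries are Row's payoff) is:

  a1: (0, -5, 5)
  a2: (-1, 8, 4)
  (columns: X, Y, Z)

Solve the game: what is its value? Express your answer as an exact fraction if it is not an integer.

Row minima: a1 → -5, a2 → -1; maximin = -1.
Column maxima: X → 0, Y → 8, Z → 5; minimax = 0.
-1 ≠ 0, so there is no saddle point; optimal play is mixed.
Z is strictly dominated by X (it gives Row strictly more in every row), so Column never plays it.
On the remaining 2×2 (a1, a2 vs X, Y):
Let Row play a1 with probability p. Expected payoff against X: 0p + (-1)(1−p) = p − 1; against Y: (-5)p + 8(1−p) = −13p + 8.
Setting these equal: p − 1 = −13p + 8 ⇒ 14p = 9 ⇒ p = 9/14, and the value is (1)·(9/14) − 1 = -5/14.
For Column: with q = P(X), equating a1's and a2's payoffs gives 5q − 5 = −9q + 8 ⇒ q = 13/14.

-5/14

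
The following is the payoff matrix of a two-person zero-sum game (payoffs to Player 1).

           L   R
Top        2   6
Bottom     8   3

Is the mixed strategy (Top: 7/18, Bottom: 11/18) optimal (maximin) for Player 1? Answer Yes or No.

No

Against L this mix gives (7/18)·2 + (11/18)·8 = 17/3.
Against R this mix gives (7/18)·6 + (11/18)·3 = 25/6.
Player 2 will play R, holding Player 1 to 25/6. Shifting weight toward the row that does better against R would raise this floor (the equalizing mix achieves 14/3 against both R and L), so the proposed strategy is not optimal.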